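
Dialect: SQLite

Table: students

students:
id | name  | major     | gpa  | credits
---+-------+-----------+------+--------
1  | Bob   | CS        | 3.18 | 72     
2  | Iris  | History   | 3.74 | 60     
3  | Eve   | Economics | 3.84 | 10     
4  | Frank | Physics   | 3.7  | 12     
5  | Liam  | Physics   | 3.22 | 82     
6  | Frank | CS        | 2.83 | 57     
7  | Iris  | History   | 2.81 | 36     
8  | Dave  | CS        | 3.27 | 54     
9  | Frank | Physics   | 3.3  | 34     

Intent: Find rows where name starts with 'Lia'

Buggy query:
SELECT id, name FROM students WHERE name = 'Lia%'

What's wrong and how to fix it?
Bug: '=' compares the literal string including the % character; pattern matching needs LIKE

Fix: Replace '=' with LIKE so 'Lia%' is treated as a pattern

Corrected query:
SELECT id, name FROM students WHERE name LIKE 'Lia%'

Result:
id | name
---+-----
5  | Liam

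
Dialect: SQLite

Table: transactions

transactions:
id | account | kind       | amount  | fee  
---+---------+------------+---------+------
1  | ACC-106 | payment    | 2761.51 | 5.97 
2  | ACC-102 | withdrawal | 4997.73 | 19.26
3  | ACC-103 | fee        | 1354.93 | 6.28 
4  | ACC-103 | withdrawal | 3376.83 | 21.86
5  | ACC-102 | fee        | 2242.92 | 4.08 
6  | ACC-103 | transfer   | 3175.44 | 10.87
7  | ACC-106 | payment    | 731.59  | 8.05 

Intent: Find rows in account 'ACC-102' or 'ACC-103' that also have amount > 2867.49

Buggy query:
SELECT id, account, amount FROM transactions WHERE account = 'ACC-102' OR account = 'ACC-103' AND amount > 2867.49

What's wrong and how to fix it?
Bug: Without parentheses, AND is evaluated before OR, so the amount filter only applies to the 'ACC-103' branch

Fix: Add parentheses around the OR so the AND applies to both alternatives

Corrected query:
SELECT id, account, amount FROM transactions WHERE (account = 'ACC-102' OR account = 'ACC-103') AND amount > 2867.49

Result:
id | account | amount 
---+---------+--------
2  | ACC-102 | 4997.73
4  | ACC-103 | 3376.83
6  | ACC-103 | 3175.44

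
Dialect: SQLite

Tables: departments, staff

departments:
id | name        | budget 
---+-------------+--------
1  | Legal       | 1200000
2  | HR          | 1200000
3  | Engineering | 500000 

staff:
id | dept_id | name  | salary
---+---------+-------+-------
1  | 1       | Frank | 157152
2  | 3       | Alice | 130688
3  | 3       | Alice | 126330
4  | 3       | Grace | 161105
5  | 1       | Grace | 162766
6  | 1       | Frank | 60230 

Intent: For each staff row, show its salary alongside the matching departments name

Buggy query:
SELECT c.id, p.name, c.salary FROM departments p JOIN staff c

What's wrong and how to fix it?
Bug: Missing join condition: each staff row is matched to all departments rows instead of just its own

Fix: Specify the join condition linking the foreign key to the parent id

Corrected query:
SELECT c.id, p.name, c.salary FROM departments p JOIN staff c ON c.dept_id = p.id

Result:
id | name        | salary
---+-------------+-------
1  | Legal       | 157152
2  | Engineering | 130688
3  | Engineering | 126330
4  | Engineering | 161105
5  | Legal       | 162766
6  | Legal       | 60230 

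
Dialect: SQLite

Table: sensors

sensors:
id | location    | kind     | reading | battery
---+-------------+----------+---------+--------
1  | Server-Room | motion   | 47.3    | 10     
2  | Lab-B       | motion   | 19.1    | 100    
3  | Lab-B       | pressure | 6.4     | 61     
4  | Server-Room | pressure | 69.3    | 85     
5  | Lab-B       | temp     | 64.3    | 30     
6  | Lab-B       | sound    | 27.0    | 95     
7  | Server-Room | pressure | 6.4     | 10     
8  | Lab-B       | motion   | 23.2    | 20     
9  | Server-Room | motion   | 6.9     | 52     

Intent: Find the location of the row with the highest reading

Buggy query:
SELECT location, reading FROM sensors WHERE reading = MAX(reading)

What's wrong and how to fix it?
Bug: MAX(reading) is an aggregate and cannot be used directly in WHERE

Fix: Wrap MAX in a scalar subquery so WHERE compares against a single value

Corrected query:
SELECT location, reading FROM sensors WHERE reading = (SELECT MAX(reading) FROM sensors)

Result:
location    | reading
------------+--------
Server-Room | 69.3   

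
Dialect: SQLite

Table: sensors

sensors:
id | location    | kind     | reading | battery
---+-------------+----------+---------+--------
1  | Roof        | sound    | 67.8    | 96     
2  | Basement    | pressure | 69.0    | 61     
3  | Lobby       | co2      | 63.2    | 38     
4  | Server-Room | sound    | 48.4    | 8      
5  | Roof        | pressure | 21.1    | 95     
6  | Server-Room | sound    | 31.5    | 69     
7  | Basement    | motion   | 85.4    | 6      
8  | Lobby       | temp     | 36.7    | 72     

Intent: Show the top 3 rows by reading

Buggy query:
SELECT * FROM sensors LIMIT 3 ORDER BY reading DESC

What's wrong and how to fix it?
Bug: ORDER BY cannot follow LIMIT; LIMIT is the final clause

Fix: Sort with ORDER BY, then apply LIMIT

Corrected query:
SELECT * FROM sensors ORDER BY reading DESC LIMIT 3

Result:
id | location | kind     | reading | battery
---+----------+----------+---------+--------
7  | Basement | motion   | 85.4    | 6      
2  | Basement | pressure | 69      | 61     
1  | Roof     | sound    | 67.8    | 96     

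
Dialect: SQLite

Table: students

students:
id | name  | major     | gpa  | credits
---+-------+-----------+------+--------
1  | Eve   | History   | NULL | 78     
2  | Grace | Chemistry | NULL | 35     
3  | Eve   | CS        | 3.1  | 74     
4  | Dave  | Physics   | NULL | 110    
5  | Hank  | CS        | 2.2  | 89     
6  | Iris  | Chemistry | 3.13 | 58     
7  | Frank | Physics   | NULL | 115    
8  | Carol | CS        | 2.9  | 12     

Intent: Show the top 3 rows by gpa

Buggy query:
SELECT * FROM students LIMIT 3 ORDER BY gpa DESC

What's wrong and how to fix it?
Bug: LIMIT must come after ORDER BY

Fix: Swap the clauses: ORDER BY first, then LIMIT

Corrected query:
SELECT * FROM students ORDER BY gpa DESC LIMIT 3

Result:
id | name  | major     | gpa  | credits
---+-------+-----------+------+--------
6  | Iris  | Chemistry | 3.13 | 58     
3  | Eve   | CS        | 3.1  | 74     
8  | Carol | CS        | 2.9  | 12     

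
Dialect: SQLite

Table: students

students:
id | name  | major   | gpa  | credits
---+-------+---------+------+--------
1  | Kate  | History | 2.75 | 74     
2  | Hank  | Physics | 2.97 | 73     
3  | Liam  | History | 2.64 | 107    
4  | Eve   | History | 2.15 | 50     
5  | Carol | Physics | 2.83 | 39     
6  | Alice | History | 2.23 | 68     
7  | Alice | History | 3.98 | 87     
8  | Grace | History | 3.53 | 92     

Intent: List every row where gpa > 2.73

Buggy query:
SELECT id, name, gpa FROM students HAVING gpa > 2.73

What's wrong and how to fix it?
Bug: HAVING filters the output of aggregation, but this query has no GROUP BY and no aggregate functions, so SQLite rejects it (HAVING clause on a non-aggregate query); the condition here is per row

Fix: Use WHERE for row-level filtering

Corrected query:
SELECT id, name, gpa FROM students WHERE gpa > 2.73

Result:
id | name  | gpa 
---+-------+-----
1  | Kate  | 2.75
2  | Hank  | 2.97
5  | Carol | 2.83
7  | Alice | 3.98
8  | Grace | 3.53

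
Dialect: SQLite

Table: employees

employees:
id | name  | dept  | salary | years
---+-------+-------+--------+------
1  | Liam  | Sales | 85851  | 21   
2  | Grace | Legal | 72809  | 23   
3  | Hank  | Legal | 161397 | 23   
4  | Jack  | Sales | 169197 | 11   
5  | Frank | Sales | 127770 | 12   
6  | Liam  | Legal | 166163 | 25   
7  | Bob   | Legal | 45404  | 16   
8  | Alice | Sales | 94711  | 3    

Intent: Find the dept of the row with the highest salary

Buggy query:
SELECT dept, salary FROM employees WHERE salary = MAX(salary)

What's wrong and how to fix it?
Bug: MAX(salary) is an aggregate and cannot be used directly in WHERE

Fix: Wrap MAX in a scalar subquery so WHERE compares against a single value

Corrected query:
SELECT dept, salary FROM employees WHERE salary = (SELECT MAX(salary) FROM employees)

Result:
dept  | salary
------+-------
Sales | 169197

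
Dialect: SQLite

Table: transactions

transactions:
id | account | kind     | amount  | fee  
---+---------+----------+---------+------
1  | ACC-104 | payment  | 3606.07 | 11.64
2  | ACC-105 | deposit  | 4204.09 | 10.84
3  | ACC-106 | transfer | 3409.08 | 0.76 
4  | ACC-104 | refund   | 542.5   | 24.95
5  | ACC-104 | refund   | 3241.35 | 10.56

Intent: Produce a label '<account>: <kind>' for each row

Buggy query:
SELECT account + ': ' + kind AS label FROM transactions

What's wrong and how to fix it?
Bug: '+' is numeric addition; on text columns SQLite converts them to 0 instead of concatenating

Fix: Replace + with || to concatenate text

Corrected query:
SELECT account || ': ' || kind AS label FROM transactions

Result:
label            
-----------------
ACC-104: payment 
ACC-105: deposit 
ACC-106: transfer
ACC-104: refund  
ACC-104: refund  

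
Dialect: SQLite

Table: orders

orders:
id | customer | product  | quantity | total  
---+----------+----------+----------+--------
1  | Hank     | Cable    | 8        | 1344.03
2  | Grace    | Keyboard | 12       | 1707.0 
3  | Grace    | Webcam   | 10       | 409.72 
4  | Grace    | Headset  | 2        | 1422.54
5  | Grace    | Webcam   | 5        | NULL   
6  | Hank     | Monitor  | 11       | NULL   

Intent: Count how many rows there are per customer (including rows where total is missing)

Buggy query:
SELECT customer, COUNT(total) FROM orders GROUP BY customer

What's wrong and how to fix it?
Bug: COUNT(column) counts non-NULL values only; rows with NULL total aren't counted

Fix: Replace COUNT(total) with COUNT(*)

Corrected query:
SELECT customer, COUNT(*) FROM orders GROUP BY customer

Result:
customer | COUNT(*)
---------+---------
Grace    | 4       
Hank     | 2       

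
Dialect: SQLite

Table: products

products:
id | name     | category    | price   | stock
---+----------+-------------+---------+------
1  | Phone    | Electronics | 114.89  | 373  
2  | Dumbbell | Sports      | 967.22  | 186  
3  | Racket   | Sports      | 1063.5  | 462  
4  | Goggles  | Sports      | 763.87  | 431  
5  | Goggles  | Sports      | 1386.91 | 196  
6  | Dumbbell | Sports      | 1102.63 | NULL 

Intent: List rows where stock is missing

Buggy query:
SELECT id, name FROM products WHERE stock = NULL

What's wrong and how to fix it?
Bug: '= NULL' is always unknown in SQL three-valued logic, so no rows match

Fix: Use IS NULL to test for NULL

Corrected query:
SELECT id, name FROM products WHERE stock IS NULL

Result:
id | name    
---+---------
6  | Dumbbell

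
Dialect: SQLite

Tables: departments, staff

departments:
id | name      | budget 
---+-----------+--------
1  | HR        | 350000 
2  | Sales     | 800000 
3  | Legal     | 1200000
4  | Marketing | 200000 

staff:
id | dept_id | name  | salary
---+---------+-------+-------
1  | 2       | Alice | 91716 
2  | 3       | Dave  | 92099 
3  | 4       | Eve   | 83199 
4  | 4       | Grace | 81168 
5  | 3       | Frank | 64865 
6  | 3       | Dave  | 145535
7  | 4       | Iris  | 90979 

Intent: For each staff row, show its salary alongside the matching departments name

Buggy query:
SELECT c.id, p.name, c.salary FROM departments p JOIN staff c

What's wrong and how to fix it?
Bug: JOIN with no ON clause produces a cartesian product; every staff row pairs with every departments row

Fix: Add ON c.dept_id = p.id to the JOIN

Corrected query:
SELECT c.id, p.name, c.salary FROM departments p JOIN staff c ON c.dept_id = p.id

Result:
id | name      | salary
---+-----------+-------
1  | Sales     | 91716 
2  | Legal     | 92099 
3  | Marketing | 83199 
4  | Marketing | 81168 
5  | Legal     | 64865 
6  | Legal     | 145535
7  | Marketing | 90979 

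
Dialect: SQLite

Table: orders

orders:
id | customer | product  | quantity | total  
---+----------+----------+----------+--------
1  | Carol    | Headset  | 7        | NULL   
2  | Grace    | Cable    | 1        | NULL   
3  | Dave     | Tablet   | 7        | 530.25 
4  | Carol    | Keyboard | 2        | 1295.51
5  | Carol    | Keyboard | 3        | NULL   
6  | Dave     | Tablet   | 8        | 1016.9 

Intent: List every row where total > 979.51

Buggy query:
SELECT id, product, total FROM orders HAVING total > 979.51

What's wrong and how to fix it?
Bug: HAVING filters the output of aggregation, but this query has no GROUP BY and no aggregate functions, so SQLite rejects it (HAVING clause on a non-aggregate query); the condition here is per row

Fix: Use WHERE for row-level filtering

Corrected query:
SELECT id, product, total FROM orders WHERE total > 979.51

Result:
id | product  | total  
---+----------+--------
4  | Keyboard | 1295.51
6  | Tablet   | 1016.9 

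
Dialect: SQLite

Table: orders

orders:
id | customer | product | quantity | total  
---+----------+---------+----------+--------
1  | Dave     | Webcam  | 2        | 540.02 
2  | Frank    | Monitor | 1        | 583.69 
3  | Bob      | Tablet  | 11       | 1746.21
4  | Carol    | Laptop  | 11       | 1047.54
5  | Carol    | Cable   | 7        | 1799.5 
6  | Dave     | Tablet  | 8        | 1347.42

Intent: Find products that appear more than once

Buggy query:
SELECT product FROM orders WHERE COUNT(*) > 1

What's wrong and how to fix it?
Bug: COUNT(*) is an aggregate and cannot be used in WHERE

Fix: GROUP BY product, then filter groups with HAVING COUNT(*) > 1

Corrected query:
SELECT product FROM orders GROUP BY product HAVING COUNT(*) > 1

Result:
product
-------
Tablet 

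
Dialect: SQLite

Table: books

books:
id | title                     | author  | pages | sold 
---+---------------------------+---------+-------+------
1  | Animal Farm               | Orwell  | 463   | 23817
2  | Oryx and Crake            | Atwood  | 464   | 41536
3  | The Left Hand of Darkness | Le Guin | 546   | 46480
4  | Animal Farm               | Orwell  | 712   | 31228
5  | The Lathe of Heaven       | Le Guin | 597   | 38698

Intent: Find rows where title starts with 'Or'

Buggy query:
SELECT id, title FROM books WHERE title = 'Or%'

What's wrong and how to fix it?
Bug: Wildcards only work with LIKE; '=' treats '%' as a literal character

Fix: Use LIKE for wildcard pattern matching

Corrected query:
SELECT id, title FROM books WHERE title LIKE 'Or%'

Result:
id | title         
---+---------------
2  | Oryx and Crake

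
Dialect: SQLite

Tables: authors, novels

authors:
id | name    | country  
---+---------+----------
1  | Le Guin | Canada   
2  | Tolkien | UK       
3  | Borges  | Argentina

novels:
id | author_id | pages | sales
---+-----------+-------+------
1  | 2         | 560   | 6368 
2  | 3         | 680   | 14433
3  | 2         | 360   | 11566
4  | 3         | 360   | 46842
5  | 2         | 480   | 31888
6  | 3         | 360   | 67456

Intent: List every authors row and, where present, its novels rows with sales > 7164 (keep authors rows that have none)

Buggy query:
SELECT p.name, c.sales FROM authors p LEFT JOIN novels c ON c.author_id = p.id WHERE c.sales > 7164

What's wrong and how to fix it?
Bug: A WHERE condition on the right-hand table after LEFT JOIN drops unmatched parents

Fix: Put 'c.sales > 7164' in the JOIN's ON clause instead of WHERE

Corrected query:
SELECT p.name, c.sales FROM authors p LEFT JOIN novels c ON c.author_id = p.id AND c.sales > 7164

Result:
name    | sales
--------+------
Le Guin | NULL 
Tolkien | 11566
Tolkien | 31888
Borges  | 14433
Borges  | 46842
Borges  | 67456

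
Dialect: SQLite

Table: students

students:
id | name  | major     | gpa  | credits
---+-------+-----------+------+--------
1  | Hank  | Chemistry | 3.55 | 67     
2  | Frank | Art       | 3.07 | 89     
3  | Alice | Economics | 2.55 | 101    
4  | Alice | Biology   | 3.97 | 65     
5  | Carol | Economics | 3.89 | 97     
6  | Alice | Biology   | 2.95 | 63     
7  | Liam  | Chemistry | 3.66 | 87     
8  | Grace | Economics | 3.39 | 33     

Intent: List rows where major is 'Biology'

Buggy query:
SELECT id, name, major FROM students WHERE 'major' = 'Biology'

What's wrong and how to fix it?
Bug: 'major' in single quotes is a string literal, not the column; the comparison is literal-vs-literal and never true

Fix: Remove the quotes around the column name (or use double quotes for an identifier)

Corrected query:
SELECT id, name, major FROM students WHERE major = 'Biology'

Result:
id | name  | major  
---+-------+--------
4  | Alice | Biology
6  | Alice | Biology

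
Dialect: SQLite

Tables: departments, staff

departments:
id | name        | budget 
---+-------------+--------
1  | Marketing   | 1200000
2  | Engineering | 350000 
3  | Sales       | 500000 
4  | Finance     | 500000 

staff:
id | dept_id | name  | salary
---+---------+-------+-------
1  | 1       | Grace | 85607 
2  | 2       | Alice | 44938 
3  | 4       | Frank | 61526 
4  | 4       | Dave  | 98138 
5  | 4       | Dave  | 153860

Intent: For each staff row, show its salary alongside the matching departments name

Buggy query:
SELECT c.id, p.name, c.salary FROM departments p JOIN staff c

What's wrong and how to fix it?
Bug: JOIN with no ON clause produces a cartesian product; every staff row pairs with every departments row

Fix: Specify the join condition linking the foreign key to the parent id

Corrected query:
SELECT c.id, p.name, c.salary FROM departments p JOIN staff c ON c.dept_id = p.id

Result:
id | name        | salary
---+-------------+-------
1  | Marketing   | 85607 
2  | Engineering | 44938 
3  | Finance     | 61526 
4  | Finance     | 98138 
5  | Finance     | 153860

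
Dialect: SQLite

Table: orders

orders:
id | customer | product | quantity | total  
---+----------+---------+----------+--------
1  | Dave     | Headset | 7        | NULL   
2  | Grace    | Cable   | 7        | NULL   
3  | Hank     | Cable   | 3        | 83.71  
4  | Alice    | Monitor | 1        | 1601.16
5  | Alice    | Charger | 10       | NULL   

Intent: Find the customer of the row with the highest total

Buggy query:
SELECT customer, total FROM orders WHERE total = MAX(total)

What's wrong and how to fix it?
Bug: WHERE is evaluated per row; an aggregate over the whole table isn't defined there

Fix: Use a subquery: WHERE total = (SELECT MAX(total) FROM orders)

Corrected query:
SELECT customer, total FROM orders WHERE total = (SELECT MAX(total) FROM orders)

Result:
customer | total  
---------+--------
Alice    | 1601.16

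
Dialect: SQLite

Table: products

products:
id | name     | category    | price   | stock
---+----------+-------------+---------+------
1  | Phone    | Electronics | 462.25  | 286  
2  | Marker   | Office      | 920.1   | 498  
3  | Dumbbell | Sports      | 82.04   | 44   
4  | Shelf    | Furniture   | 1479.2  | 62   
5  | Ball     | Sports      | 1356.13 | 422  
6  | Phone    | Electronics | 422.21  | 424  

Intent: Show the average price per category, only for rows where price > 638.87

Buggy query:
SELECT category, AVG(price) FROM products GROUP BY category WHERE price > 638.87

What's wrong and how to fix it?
Bug: WHERE cannot follow GROUP BY

Fix: Place WHERE between FROM and GROUP BY

Corrected query:
SELECT category, AVG(price) FROM products WHERE price > 638.87 GROUP BY category

Result:
category  | AVG(price)
----------+-----------
Furniture | 1479.2    
Office    | 920.1     
Sports    | 1356.13   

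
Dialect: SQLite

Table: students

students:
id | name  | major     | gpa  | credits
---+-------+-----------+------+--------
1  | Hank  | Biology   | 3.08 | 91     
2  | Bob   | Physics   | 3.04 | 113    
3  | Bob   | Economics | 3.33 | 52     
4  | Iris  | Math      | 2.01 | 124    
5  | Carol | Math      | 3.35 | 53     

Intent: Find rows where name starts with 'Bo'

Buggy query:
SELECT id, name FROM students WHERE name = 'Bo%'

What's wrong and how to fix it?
Bug: Wildcards only work with LIKE; '=' treats '%' as a literal character

Fix: Replace '=' with LIKE so 'Bo%' is treated as a pattern

Corrected query:
SELECT id, name FROM students WHERE name LIKE 'Bo%'

Result:
id | name
---+-----
2  | Bob 
3  | Bob 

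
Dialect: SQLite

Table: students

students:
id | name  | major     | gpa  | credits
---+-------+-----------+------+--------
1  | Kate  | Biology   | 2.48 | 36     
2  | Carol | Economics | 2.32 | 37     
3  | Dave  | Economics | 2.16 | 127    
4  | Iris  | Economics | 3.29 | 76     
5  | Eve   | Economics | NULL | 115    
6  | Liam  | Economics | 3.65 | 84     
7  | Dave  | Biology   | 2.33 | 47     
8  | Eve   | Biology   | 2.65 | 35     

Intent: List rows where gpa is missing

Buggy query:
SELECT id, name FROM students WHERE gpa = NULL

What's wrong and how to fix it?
Bug: '= NULL' is always unknown in SQL three-valued logic, so no rows match

Fix: Replace '= NULL' with 'IS NULL'

Corrected query:
SELECT id, name FROM students WHERE gpa IS NULL

Result:
id | name
---+-----
5  | Eve 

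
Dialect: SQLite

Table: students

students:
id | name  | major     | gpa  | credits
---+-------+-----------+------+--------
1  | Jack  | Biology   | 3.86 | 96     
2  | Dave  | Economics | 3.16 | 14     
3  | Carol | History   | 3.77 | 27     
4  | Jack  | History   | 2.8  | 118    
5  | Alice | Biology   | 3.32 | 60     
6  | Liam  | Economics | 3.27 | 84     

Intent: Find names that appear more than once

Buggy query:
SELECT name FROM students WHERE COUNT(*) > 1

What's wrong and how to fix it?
Bug: COUNT(*) is an aggregate and cannot be used in WHERE

Fix: Group first, then use HAVING for the count condition

Corrected query:
SELECT name FROM students GROUP BY name HAVING COUNT(*) > 1

Result:
name
----
Jack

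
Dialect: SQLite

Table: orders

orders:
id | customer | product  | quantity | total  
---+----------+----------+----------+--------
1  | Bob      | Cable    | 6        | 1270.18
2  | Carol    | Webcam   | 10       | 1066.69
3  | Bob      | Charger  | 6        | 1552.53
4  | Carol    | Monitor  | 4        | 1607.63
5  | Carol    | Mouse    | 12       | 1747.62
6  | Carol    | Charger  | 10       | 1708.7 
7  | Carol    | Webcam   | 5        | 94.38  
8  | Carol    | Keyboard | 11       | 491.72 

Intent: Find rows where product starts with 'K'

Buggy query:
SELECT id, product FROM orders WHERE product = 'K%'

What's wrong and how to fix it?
Bug: Wildcards only work with LIKE; '=' treats '%' as a literal character

Fix: Replace '=' with LIKE so 'K%' is treated as a pattern

Corrected query:
SELECT id, product FROM orders WHERE product LIKE 'K%'

Result:
id | product 
---+---------
8  | Keyboard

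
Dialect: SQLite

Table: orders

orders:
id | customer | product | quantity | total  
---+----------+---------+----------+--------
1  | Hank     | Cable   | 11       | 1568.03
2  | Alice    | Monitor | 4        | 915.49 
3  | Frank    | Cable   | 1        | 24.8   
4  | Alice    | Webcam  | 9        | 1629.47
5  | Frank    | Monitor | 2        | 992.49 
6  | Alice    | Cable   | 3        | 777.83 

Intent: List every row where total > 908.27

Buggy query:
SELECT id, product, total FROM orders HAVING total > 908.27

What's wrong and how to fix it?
Bug: HAVING filters the output of aggregation, but this query has no GROUP BY and no aggregate functions, so SQLite rejects it (HAVING clause on a non-aggregate query); the condition here is per row

Fix: Replace HAVING with WHERE since the condition applies to individual rows

Corrected query:
SELECT id, product, total FROM orders WHERE total > 908.27

Result:
id | product | total  
---+---------+--------
1  | Cable   | 1568.03
2  | Monitor | 915.49 
4  | Webcam  | 1629.47
5  | Monitor | 992.49 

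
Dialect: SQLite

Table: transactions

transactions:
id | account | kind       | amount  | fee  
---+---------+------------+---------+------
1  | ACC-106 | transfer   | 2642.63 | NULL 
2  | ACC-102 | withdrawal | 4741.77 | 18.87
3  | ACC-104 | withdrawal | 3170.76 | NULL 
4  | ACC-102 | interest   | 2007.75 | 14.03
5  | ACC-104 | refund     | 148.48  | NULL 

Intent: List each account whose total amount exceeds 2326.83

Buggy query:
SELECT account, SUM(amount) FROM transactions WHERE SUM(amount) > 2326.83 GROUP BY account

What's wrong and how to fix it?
Bug: SUM(amount) is an aggregate, but WHERE filters rows before aggregation

Fix: Use HAVING (which filters groups after aggregation) instead of WHERE

Corrected query:
SELECT account, SUM(amount) FROM transactions GROUP BY account HAVING SUM(amount) > 2326.83

Result:
account | SUM(amount)
--------+------------
ACC-102 | 6749.52    
ACC-104 | 3319.24    
ACC-106 | 2642.63    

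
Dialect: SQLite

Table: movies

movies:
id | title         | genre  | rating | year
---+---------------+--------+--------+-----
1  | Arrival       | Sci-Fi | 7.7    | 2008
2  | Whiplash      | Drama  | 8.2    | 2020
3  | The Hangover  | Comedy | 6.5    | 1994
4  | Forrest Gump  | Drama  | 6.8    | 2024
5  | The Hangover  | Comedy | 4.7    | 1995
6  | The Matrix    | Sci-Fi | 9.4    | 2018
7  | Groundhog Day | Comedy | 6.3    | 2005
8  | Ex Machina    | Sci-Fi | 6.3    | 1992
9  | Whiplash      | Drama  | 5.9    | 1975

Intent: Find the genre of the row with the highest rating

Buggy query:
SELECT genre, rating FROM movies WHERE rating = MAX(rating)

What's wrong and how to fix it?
Bug: MAX(rating) is an aggregate and cannot be used directly in WHERE

Fix: Wrap MAX in a scalar subquery so WHERE compares against a single value

Corrected query:
SELECT genre, rating FROM movies WHERE rating = (SELECT MAX(rating) FROM movies)

Result:
genre  | rating
-------+-------
Sci-Fi | 9.4   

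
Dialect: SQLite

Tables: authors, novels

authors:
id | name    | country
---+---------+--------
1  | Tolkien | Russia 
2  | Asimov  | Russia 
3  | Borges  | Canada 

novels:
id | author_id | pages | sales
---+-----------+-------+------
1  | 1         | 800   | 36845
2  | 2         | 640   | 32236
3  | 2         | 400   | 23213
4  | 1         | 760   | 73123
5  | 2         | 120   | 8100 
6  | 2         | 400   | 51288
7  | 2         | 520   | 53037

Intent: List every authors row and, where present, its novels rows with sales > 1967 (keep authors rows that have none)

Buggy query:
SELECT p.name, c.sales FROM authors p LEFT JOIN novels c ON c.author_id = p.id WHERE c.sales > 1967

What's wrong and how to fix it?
Bug: A WHERE condition on the right-hand table after LEFT JOIN drops unmatched parents

Fix: Put 'c.sales > 1967' in the JOIN's ON clause instead of WHERE

Corrected query:
SELECT p.name, c.sales FROM authors p LEFT JOIN novels c ON c.author_id = p.id AND c.sales > 1967

Result:
name    | sales
--------+------
Tolkien | 36845
Tolkien | 73123
Asimov  | 8100 
Asimov  | 23213
Asimov  | 32236
Asimov  | 51288
Asimov  | 53037
Borges  | NULL 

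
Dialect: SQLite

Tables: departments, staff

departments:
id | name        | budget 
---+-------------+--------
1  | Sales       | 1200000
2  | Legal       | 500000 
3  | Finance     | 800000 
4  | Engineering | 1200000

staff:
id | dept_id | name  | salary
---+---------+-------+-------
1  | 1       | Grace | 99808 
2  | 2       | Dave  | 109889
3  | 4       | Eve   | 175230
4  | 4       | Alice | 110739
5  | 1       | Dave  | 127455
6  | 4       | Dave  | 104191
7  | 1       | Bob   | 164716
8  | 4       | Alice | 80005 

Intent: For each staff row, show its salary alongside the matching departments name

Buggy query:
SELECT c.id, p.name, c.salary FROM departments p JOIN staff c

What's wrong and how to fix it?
Bug: JOIN with no ON clause produces a cartesian product; every staff row pairs with every departments row

Fix: Add ON c.dept_id = p.id to the JOIN

Corrected query:
SELECT c.id, p.name, c.salary FROM departments p JOIN staff c ON c.dept_id = p.id

Result:
id | name        | salary
---+-------------+-------
1  | Sales       | 99808 
2  | Legal       | 109889
3  | Engineering | 175230
4  | Engineering | 110739
5  | Sales       | 127455
6  | Engineering | 104191
7  | Sales       | 164716
8  | Engineering | 80005 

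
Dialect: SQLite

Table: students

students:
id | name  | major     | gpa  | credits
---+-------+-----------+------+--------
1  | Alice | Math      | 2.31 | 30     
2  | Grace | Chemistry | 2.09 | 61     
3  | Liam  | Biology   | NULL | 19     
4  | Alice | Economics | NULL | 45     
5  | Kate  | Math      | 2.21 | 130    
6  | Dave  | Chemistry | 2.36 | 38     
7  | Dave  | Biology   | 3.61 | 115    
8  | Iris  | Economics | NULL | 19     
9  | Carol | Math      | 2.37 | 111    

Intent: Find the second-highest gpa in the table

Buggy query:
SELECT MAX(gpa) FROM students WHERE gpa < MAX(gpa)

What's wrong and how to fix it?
Bug: The inner MAX is an aggregate inside WHERE, which is not allowed

Fix: Put the inner MAX in a scalar subquery

Corrected query:
SELECT MAX(gpa) FROM students WHERE gpa < (SELECT MAX(gpa) FROM students)

Result:
MAX(gpa)
--------
2.37    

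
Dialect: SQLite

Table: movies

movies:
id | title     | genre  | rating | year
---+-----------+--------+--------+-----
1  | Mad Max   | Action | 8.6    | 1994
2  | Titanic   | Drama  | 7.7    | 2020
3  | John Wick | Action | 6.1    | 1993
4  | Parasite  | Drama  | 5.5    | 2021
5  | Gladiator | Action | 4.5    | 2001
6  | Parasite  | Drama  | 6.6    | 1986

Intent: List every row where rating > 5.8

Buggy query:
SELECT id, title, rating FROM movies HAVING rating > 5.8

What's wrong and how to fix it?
Bug: HAVING filters the output of aggregation, but this query has no GROUP BY and no aggregate functions, so SQLite rejects it (HAVING clause on a non-aggregate query); the condition here is per row

Fix: Use WHERE for row-level filtering

Corrected query:
SELECT id, title, rating FROM movies WHERE rating > 5.8

Result:
id | title     | rating
---+-----------+-------
1  | Mad Max   | 8.6   
2  | Titanic   | 7.7   
3  | John Wick | 6.1   
6  | Parasite  | 6.6   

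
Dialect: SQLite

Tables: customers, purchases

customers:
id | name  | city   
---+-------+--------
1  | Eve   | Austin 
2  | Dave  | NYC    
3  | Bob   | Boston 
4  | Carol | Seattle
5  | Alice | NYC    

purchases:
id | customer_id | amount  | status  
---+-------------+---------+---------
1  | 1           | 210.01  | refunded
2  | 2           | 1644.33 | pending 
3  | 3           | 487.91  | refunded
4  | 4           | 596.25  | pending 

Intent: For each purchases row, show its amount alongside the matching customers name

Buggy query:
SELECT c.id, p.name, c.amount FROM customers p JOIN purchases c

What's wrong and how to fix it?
Bug: Missing join condition: each purchases row is matched to all customers rows instead of just its own

Fix: Specify the join condition linking the foreign key to the parent id

Corrected query:
SELECT c.id, p.name, c.amount FROM customers p JOIN purchases c ON c.customer_id = p.id

Result:
id | name  | amount 
---+-------+--------
1  | Eve   | 210.01 
2  | Dave  | 1644.33
3  | Bob   | 487.91 
4  | Carol | 596.25 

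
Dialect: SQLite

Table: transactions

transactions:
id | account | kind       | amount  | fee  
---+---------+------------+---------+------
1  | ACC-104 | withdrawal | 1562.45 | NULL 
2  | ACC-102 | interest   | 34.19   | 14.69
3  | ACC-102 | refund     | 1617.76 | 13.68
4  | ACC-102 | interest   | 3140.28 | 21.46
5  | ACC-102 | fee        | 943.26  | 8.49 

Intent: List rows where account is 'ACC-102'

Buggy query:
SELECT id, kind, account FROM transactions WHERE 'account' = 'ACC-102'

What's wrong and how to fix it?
Bug: 'account' in single quotes is a string literal, not the column; the comparison is literal-vs-literal and never true

Fix: Reference the column as account without single quotes

Corrected query:
SELECT id, kind, account FROM transactions WHERE account = 'ACC-102'

Result:
id | kind     | account
---+----------+--------
2  | interest | ACC-102
3  | refund   | ACC-102
4  | interest | ACC-102
5  | fee      | ACC-102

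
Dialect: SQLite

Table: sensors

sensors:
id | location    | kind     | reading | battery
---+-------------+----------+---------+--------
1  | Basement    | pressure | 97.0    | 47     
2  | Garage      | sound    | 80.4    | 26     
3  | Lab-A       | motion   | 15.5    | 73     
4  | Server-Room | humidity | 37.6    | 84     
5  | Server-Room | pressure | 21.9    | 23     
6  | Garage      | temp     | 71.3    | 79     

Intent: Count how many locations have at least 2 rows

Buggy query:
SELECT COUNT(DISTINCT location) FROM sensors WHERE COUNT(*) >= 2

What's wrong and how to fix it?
Bug: COUNT(*) cannot appear in WHERE; the per-group count doesn't exist yet

Fix: Use a subquery that GROUPs and filters with HAVING, then count its rows

Corrected query:
SELECT COUNT(*) FROM (SELECT location FROM sensors GROUP BY location HAVING COUNT(*) >= 2)

Result:
COUNT(*)
--------
2       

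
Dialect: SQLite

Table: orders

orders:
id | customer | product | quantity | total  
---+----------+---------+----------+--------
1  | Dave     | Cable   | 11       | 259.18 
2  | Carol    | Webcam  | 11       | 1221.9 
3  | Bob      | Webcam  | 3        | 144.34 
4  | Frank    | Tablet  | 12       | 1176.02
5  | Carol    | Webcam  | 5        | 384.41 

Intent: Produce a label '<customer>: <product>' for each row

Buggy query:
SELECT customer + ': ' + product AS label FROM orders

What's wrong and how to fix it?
Bug: '+' is numeric addition; on text columns SQLite converts them to 0 instead of concatenating

Fix: Use the || operator for string concatenation

Corrected query:
SELECT customer || ': ' || product AS label FROM orders

Result:
label        
-------------
Dave: Cable  
Carol: Webcam
Bob: Webcam  
Frank: Tablet
Carol: Webcam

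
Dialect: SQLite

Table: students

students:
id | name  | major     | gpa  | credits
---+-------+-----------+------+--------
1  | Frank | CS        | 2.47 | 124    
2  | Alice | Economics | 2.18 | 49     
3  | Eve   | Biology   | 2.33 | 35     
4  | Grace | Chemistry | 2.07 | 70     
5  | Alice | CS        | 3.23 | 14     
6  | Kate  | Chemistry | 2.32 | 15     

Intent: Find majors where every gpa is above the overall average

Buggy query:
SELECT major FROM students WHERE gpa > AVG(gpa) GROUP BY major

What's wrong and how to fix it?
Bug: AVG() is an aggregate; it can't sit directly in WHERE

Fix: Use a subquery for AVG and a HAVING MIN(...) filter so the condition holds for every row in the group

Corrected query:
SELECT major FROM students GROUP BY major HAVING MIN(gpa) > (SELECT AVG(gpa) FROM students)

Result:
major
-----
CS   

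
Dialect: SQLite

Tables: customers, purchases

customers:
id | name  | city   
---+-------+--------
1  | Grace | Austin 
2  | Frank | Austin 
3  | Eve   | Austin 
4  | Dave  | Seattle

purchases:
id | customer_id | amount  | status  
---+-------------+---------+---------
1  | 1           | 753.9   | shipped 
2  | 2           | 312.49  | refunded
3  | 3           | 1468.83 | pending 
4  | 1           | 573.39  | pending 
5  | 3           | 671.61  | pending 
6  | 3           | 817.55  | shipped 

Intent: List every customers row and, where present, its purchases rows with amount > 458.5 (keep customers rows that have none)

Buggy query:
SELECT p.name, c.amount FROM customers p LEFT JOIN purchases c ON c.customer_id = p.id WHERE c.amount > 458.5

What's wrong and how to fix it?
Bug: A WHERE condition on the right-hand table after LEFT JOIN drops unmatched parents

Fix: Move the right-table condition into the ON clause so unmatched parents are kept

Corrected query:
SELECT p.name, c.amount FROM customers p LEFT JOIN purchases c ON c.customer_id = p.id AND c.amount > 458.5

Result:
name  | amount 
------+--------
Grace | 573.39 
Grace | 753.9  
Frank | NULL   
Eve   | 671.61 
Eve   | 817.55 
Eve   | 1468.83
Dave  | NULL   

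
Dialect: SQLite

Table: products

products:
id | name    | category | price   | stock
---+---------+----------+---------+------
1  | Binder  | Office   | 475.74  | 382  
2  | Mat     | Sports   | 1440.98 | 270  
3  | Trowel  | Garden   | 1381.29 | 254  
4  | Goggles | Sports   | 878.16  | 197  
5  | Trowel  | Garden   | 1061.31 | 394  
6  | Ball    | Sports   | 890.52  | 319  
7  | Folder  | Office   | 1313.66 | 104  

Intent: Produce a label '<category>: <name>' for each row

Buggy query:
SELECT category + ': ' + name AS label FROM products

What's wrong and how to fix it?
Bug: '+' is numeric addition; on text columns SQLite converts them to 0 instead of concatenating

Fix: Replace + with || to concatenate text

Corrected query:
SELECT category || ': ' || name AS label FROM products

Result:
label          
---------------
Office: Binder 
Sports: Mat    
Garden: Trowel 
Sports: Goggles
Garden: Trowel 
Sports: Ball   
Office: Folder 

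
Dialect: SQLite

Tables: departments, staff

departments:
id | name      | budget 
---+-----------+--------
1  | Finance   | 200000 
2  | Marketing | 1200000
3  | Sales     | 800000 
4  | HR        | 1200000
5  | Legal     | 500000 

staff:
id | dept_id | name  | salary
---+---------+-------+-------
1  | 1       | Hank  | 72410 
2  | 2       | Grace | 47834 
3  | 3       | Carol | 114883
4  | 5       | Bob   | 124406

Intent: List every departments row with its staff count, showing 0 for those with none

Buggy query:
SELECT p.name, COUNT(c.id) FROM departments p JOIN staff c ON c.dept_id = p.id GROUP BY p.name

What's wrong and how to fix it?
Bug: An inner join excludes parents with zero children

Fix: Use LEFT JOIN so parents without children still appear (COUNT(c.id) gives 0)

Corrected query:
SELECT p.name, COUNT(c.id) FROM departments p LEFT JOIN staff c ON c.dept_id = p.id GROUP BY p.name

Result:
name      | COUNT(c.id)
----------+------------
Finance   | 1          
HR        | 0          
Legal     | 1          
Marketing | 1          
Sales     | 1          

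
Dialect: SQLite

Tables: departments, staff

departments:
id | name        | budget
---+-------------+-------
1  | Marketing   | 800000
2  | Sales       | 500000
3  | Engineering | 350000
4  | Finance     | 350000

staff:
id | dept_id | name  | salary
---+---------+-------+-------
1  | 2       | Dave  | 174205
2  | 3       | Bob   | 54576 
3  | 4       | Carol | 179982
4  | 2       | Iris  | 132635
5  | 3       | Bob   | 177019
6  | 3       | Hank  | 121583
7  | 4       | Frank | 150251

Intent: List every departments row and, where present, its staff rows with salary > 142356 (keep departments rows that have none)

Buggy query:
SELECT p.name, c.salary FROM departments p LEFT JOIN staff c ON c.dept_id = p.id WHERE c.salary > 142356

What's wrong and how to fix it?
Bug: Filtering c.salary in WHERE discards the NULL rows produced by LEFT JOIN, turning it into an inner join

Fix: Put 'c.salary > 142356' in the JOIN's ON clause instead of WHERE

Corrected query:
SELECT p.name, c.salary FROM departments p LEFT JOIN staff c ON c.dept_id = p.id AND c.salary > 142356

Result:
name        | salary
------------+-------
Marketing   | NULL  
Sales       | 174205
Engineering | 177019
Finance     | 150251
Finance     | 179982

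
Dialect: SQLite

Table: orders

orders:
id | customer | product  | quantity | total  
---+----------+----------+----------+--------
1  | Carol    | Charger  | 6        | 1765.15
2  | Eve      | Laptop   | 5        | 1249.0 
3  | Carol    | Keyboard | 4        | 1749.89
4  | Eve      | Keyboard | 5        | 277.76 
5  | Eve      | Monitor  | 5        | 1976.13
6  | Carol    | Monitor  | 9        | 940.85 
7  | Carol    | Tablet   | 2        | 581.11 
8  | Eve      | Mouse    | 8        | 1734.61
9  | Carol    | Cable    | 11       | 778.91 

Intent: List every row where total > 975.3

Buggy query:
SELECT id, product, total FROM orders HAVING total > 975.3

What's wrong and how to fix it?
Bug: HAVING filters the output of aggregation, but this query has no GROUP BY and no aggregate functions, so SQLite rejects it (HAVING clause on a non-aggregate query); the condition here is per row

Fix: Use WHERE for row-level filtering

Corrected query:
SELECT id, product, total FROM orders WHERE total > 975.3

Result:
id | product  | total  
---+----------+--------
1  | Charger  | 1765.15
2  | Laptop   | 1249   
3  | Keyboard | 1749.89
5  | Monitor  | 1976.13
8  | Mouse    | 1734.61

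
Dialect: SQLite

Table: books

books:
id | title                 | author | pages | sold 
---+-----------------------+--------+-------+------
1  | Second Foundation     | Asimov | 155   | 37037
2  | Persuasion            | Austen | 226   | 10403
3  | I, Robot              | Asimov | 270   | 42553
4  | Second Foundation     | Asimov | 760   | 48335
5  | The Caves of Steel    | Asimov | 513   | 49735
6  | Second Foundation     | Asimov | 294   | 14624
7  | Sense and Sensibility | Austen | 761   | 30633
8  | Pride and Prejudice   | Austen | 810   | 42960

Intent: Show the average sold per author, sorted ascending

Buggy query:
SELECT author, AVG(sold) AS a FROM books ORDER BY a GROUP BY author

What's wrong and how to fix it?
Bug: GROUP BY must precede ORDER BY

Fix: Reorder: SELECT … FROM … GROUP BY … ORDER BY …

Corrected query:
SELECT author, AVG(sold) AS a FROM books GROUP BY author ORDER BY a

Result:
author | a           
-------+-------------
Austen | 27998.666667
Asimov | 38456.8     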